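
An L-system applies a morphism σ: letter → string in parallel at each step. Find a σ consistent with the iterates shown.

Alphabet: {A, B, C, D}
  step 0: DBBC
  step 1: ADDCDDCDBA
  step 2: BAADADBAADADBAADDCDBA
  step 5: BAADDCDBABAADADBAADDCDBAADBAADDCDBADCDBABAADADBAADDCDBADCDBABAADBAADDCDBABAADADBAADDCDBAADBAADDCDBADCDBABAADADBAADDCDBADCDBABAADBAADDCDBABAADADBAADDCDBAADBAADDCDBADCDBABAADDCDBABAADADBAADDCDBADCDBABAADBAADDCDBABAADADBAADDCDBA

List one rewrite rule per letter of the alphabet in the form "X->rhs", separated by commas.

A->BA, B->DCD, C->BA, D->AD

  step 1 ⇒ step 2: ADDCDDCDBA ⇒ BA·AD·AD·BA·AD·AD·BA·AD·DCD·BA
    A ↦ BA
    B ↦ DCD
    C ↦ BA
    D ↦ AD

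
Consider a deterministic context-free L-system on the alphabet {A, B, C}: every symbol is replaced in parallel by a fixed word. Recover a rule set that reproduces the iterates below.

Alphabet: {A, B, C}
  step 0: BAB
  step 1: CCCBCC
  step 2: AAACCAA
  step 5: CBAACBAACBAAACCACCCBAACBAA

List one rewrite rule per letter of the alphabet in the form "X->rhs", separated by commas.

A->CB, B->CC, C->A

  step 1 ⇒ step 2: CCCBCC ⇒ A·A·A·CC·A·A
    B ↦ CC
    C ↦ A
  step 0 ⇒ step 1: BAB ⇒ CC·CB·CC
    A ↦ CB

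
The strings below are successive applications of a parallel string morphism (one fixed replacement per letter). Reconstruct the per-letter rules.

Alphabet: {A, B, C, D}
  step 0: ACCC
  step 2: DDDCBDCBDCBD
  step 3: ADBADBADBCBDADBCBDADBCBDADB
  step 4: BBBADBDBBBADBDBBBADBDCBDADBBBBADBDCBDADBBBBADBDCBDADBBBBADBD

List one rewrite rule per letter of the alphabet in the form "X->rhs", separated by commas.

  step 3 ⇒ step 4: ADBADBADBCBDADBCBDADBCBDADB ⇒ BBB·ADB·D·BBB·ADB·D·BBB·ADB·D·CB·D·ADB·BBB·ADB·D·CB·D·ADB·BBB·ADB·D·CB·D·ADB·BBB·ADB·D
    A ↦ BBB
    B ↦ D
    C ↦ CB
    D ↦ ADB

A->BBB, B->D, C->CB, D->ADB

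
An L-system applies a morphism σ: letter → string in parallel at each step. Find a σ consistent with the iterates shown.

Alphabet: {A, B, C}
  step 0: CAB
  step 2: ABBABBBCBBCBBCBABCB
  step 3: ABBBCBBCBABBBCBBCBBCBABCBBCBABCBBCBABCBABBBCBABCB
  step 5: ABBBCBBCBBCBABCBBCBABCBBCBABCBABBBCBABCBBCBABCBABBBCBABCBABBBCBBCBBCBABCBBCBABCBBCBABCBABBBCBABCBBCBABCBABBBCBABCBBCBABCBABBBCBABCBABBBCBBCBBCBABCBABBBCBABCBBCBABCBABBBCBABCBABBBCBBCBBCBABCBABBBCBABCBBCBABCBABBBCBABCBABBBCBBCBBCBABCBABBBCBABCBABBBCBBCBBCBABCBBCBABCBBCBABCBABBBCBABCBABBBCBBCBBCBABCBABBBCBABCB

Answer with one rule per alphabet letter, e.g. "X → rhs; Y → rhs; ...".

  step 2 ⇒ step 3: ABBABBBCBBCBBCBABCB ⇒ ABB·BCB·BCB·ABB·BCB·BCB·BCB·A·BCB·BCB·A·BCB·BCB·A·BCB·ABB·BCB·A·BCB
    A ↦ ABB
    B ↦ BCB
    C ↦ A

A->ABB, B->BCB, C->A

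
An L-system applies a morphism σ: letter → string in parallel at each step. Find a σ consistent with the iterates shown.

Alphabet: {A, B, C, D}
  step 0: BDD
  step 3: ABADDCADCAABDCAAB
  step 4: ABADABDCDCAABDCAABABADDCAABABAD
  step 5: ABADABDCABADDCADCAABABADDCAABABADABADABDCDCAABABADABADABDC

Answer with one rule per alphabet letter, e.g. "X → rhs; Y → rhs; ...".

A->AB, B->AD, C->A, D->DC

  step 4 ⇒ step 5: ABADABDCDCAABDCAABABADDCAABABAD ⇒ AB·AD·AB·DC·AB·AD·DC·A·DC·A·AB·AB·AD·DC·A·AB·AB·AD·AB·AD·AB·DC·DC·A·AB·AB·AD·AB·AD·AB·DC
    A ↦ AB
    B ↦ AD
    C ↦ A
    D ↦ DC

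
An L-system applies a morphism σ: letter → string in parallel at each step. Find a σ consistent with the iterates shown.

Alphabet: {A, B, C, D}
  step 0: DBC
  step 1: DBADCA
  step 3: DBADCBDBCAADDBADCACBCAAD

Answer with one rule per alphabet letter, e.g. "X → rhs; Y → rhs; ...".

A->CB, B->AD, C->CA, D->DB

  step 0 ⇒ step 1: DBC ⇒ DB·AD·CA
    B ↦ AD
    C ↦ CA
    D ↦ DB
    A ↦ CB  (constrained at step 1)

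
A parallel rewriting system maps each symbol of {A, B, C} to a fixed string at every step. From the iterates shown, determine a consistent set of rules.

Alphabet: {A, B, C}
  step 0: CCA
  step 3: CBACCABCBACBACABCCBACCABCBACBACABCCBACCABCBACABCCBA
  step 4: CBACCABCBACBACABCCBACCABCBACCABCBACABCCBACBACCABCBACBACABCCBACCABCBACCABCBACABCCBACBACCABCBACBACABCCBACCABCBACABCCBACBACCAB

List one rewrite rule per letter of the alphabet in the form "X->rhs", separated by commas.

  step 3 ⇒ step 4: CBACCABCBACBACABCCBACCABCBACBACABCCBACCABCBACABCCBA ⇒ CBA·C·CAB·CBA·CBA·CAB·C·CBA·C·CAB·CBA·C·CAB·CBA·CAB·C·CBA·CBA·C·CAB·CBA·CBA·CAB·C·CBA·C·CAB·CBA·C·CAB·CBA·CAB·C·CBA·CBA·C·CAB·CBA·CBA·CAB·C·CBA·C·CAB·CBA·CAB·C·CBA·CBA·C·CAB
    A ↦ CAB
    B ↦ C
    C ↦ CBA

A->CAB, B->C, C->CBA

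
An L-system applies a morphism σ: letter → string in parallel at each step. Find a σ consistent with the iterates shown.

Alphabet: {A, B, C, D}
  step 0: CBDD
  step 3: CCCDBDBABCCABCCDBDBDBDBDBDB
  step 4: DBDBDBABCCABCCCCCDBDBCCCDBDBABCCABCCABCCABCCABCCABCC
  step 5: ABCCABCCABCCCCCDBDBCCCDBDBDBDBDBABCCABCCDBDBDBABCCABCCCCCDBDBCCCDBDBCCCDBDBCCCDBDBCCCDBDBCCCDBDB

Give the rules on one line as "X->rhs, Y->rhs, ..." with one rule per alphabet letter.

A->C, B->CC, C->DB, D->AB

  step 4 ⇒ step 5: DBDBDBABCCABCCCCCDBDBCCCDBDBABCCABCCABCCABCCABCCABCC ⇒ AB·CC·AB·CC·AB·CC·C·CC·DB·DB·C·CC·DB·DB·DB·DB·DB·AB·CC·AB·CC·DB·DB·DB·AB·CC·AB·CC·C·CC·DB·DB·C·CC·DB·DB·C·CC·DB·DB·C·CC·DB·DB·C·CC·DB·DB·C·CC·DB·DB
    A ↦ C
    B ↦ CC
    C ↦ DB
    D ↦ AB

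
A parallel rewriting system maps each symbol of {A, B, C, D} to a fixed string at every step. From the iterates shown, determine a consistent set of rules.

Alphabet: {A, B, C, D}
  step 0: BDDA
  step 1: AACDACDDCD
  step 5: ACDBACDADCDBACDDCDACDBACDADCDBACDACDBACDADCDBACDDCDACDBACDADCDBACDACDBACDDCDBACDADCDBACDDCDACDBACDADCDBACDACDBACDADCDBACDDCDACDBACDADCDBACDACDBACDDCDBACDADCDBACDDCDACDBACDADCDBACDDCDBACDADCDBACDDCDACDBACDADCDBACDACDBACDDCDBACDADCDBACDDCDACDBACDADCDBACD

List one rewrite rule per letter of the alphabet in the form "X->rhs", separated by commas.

A->DCD, B->A, C->B, D->ACD

  step 0 ⇒ step 1: BDDA ⇒ A·ACD·ACD·DCD
    A ↦ DCD
    B ↦ A
    D ↦ ACD
    C ↦ B  (constrained at step 1)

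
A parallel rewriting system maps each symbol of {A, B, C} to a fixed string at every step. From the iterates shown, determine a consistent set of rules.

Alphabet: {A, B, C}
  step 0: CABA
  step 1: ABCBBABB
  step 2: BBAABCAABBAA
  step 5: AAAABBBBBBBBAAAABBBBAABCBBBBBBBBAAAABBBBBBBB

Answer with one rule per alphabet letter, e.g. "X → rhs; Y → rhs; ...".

  step 1 ⇒ step 2: ABCBBABB ⇒ BB·A·ABC·A·A·BB·A·A
    A ↦ BB
    B ↦ A
    C ↦ ABC

A->BB, B->A, C->ABC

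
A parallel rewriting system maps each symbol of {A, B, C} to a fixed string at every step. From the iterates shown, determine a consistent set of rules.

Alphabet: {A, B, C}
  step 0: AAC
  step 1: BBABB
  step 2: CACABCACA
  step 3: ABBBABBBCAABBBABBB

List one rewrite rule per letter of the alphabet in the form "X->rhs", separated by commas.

  step 2 ⇒ step 3: CACABCACA ⇒ ABB·B·ABB·B·CA·ABB·B·ABB·B
    A ↦ B
    B ↦ CA
    C ↦ ABB

A->B, B->CA, C->ABB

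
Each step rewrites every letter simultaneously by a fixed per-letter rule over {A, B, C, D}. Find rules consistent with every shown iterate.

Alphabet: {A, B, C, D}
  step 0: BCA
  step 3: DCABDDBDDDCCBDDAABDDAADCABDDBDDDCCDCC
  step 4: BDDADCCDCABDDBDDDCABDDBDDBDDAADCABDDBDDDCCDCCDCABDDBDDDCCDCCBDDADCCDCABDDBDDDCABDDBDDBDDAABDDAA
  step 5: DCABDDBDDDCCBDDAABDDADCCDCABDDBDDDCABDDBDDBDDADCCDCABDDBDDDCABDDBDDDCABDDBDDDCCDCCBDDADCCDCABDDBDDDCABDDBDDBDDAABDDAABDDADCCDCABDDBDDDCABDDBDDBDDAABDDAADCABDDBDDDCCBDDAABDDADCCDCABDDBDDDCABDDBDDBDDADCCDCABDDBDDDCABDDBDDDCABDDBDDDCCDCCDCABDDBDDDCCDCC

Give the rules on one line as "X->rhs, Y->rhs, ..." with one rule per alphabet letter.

  step 4 ⇒ step 5: BDDADCCDCABDDBDDDCABDDBDDBDDAADCABDDBDDDCCDCCDCABDDBDDDCCDCCBDDADCCDCABDDBDDDCABDDBDDBDDAABDDAA ⇒ DCA·BDD·BDD·DCC·BDD·A·A·BDD·A·DCC·DCA·BDD·BDD·DCA·BDD·BDD·BDD·A·DCC·DCA·BDD·BDD·DCA·BDD·BDD·DCA·BDD·BDD·DCC·DCC·BDD·A·DCC·DCA·BDD·BDD·DCA·BDD·BDD·BDD·A·A·BDD·A·A·BDD·A·DCC·DCA·BDD·BDD·DCA·BDD·BDD·BDD·A·A·BDD·A·A·DCA·BDD·BDD·DCC·BDD·A·A·BDD·A·DCC·DCA·BDD·BDD·DCA·BDD·BDD·BDD·A·DCC·DCA·BDD·BDD·DCA·BDD·BDD·DCA·BDD·BDD·DCC·DCC·DCA·BDD·BDD·DCC·DCC
    A ↦ DCC
    B ↦ DCA
    C ↦ A
    D ↦ BDD

A->DCC, B->DCA, C->A, D->BDD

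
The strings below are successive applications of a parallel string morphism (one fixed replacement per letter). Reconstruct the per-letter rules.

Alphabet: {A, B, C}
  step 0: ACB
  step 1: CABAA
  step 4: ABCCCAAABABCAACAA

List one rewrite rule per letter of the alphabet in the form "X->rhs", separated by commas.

A->C, B->AA, C->AB

  step 0 ⇒ step 1: ACB ⇒ C·AB·AA
    A ↦ C
    B ↦ AA
    C ↦ AB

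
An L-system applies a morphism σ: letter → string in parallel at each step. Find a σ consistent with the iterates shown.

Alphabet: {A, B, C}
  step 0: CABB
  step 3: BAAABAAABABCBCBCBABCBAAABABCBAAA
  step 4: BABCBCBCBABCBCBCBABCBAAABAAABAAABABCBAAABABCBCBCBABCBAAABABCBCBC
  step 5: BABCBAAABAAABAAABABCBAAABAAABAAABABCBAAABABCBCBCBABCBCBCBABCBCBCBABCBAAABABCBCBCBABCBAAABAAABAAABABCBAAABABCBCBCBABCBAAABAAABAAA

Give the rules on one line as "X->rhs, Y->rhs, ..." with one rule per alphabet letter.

A->BC, B->BA, C->AA

  step 4 ⇒ step 5: BABCBCBCBABCBCBCBABCBAAABAAABAAABABCBAAABABCBCBCBABCBAAABABCBCBC ⇒ BA·BC·BA·AA·BA·AA·BA·AA·BA·BC·BA·AA·BA·AA·BA·AA·BA·BC·BA·AA·BA·BC·BC·BC·BA·BC·BC·BC·BA·BC·BC·BC·BA·BC·BA·AA·BA·BC·BC·BC·BA·BC·BA·AA·BA·AA·BA·AA·BA·BC·BA·AA·BA·BC·BC·BC·BA·BC·BA·AA·BA·AA·BA·AA
    A ↦ BC
    B ↦ BA
    C ↦ AA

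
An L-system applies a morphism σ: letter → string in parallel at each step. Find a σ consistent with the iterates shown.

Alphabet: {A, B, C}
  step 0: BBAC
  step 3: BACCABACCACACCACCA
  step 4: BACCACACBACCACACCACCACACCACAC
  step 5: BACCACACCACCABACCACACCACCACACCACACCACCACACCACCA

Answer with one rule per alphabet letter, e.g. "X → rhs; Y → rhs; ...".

  step 4 ⇒ step 5: BACCACACBACCACACCACCACACCACAC ⇒ BA·C·CA·CA·C·CA·C·CA·BA·C·CA·CA·C·CA·C·CA·CA·C·CA·CA·C·CA·C·CA·CA·C·CA·C·CA
    A ↦ C
    B ↦ BA
    C ↦ CA

A->C, B->BA, C->CA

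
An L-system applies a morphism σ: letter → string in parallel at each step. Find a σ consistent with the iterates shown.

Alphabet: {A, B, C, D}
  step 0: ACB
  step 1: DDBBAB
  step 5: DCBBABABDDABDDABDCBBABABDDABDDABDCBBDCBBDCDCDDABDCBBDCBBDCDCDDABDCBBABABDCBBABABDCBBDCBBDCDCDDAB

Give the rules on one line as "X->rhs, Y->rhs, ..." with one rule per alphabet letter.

  step 0 ⇒ step 1: ACB ⇒ DD·BB·AB
    A ↦ DD
    B ↦ AB
    C ↦ BB
    D ↦ DC  (constrained at step 1)

A->DD, B->AB, C->BB, D->DC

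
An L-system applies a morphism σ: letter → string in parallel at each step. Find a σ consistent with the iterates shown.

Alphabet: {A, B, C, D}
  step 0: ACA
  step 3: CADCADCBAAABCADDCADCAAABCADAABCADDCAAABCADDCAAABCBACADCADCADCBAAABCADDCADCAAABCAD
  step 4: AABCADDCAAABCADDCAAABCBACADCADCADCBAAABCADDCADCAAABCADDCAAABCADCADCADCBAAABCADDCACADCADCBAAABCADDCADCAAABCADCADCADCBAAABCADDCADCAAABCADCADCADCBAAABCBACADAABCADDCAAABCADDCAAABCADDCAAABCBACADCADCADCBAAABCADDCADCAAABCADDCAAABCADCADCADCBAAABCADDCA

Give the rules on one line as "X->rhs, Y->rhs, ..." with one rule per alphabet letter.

  step 3 ⇒ step 4: CADCADCBAAABCADDCADCAAABCADAABCADDCAAABCADDCAAABCBACADCADCADCBAAABCADDCADCAAABCAD ⇒ AAB·CAD·DCA·AAB·CAD·DCA·AAB·CBA·CAD·CAD·CAD·CBA·AAB·CAD·DCA·DCA·AAB·CAD·DCA·AAB·CAD·CAD·CAD·CBA·AAB·CAD·DCA·CAD·CAD·CBA·AAB·CAD·DCA·DCA·AAB·CAD·CAD·CAD·CBA·AAB·CAD·DCA·DCA·AAB·CAD·CAD·CAD·CBA·AAB·CBA·CAD·AAB·CAD·DCA·AAB·CAD·DCA·AAB·CAD·DCA·AAB·CBA·CAD·CAD·CAD·CBA·AAB·CAD·DCA·DCA·AAB·CAD·DCA·AAB·CAD·CAD·CAD·CBA·AAB·CAD·DCA
    A ↦ CAD
    B ↦ CBA
    C ↦ AAB
    D ↦ DCA

A->CAD, B->CBA, C->AAB, D->DCA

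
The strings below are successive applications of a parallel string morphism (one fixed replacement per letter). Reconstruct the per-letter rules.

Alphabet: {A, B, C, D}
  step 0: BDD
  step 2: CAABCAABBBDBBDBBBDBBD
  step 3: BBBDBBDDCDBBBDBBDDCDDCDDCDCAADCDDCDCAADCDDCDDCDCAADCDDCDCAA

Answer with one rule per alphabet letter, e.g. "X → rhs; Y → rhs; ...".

A->BBD, B->DCD, C->B, D->CAA

  step 2 ⇒ step 3: CAABCAABBBDBBDBBBDBBD ⇒ B·BBD·BBD·DCD·B·BBD·BBD·DCD·DCD·DCD·CAA·DCD·DCD·CAA·DCD·DCD·DCD·CAA·DCD·DCD·CAA
    A ↦ BBD
    B ↦ DCD
    C ↦ B
    D ↦ CAA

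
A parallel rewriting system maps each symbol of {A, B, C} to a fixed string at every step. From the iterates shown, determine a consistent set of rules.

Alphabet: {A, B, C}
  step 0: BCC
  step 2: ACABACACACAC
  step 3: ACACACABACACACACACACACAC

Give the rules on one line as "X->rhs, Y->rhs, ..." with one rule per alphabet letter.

  step 2 ⇒ step 3: ACABACACACAC ⇒ AC·AC·AC·AB·AC·AC·AC·AC·AC·AC·AC·AC
    A ↦ AC
    B ↦ AB
    C ↦ AC

A->AC, B->AB, C->AC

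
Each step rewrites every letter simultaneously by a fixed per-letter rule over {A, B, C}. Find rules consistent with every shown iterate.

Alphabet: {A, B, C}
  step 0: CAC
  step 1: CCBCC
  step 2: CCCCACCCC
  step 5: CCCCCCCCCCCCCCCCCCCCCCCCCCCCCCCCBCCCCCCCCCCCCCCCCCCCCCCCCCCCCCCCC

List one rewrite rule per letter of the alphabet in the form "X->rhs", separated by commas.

A->B, B->A, C->CC

  step 1 ⇒ step 2: CCBCC ⇒ CC·CC·A·CC·CC
    B ↦ A
    C ↦ CC
  step 0 ⇒ step 1: CAC ⇒ CC·B·CC
    A ↦ B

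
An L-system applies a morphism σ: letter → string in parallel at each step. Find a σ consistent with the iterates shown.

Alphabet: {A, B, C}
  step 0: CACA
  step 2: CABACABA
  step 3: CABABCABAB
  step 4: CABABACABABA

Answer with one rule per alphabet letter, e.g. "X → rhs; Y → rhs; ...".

A->B, B->A, C->CA

  step 3 ⇒ step 4: CABABCABAB ⇒ CA·B·A·B·A·CA·B·A·B·A
    A ↦ B
    B ↦ A
    C ↦ CA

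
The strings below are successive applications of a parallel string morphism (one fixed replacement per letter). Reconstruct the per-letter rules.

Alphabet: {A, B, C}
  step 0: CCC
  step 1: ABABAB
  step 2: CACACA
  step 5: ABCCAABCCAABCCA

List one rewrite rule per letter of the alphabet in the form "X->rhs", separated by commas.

A->C, B->A, C->AB

  step 1 ⇒ step 2: ABABAB ⇒ C·A·C·A·C·A
    A ↦ C
    B ↦ A
  step 0 ⇒ step 1: CCC ⇒ AB·AB·AB
    C ↦ AB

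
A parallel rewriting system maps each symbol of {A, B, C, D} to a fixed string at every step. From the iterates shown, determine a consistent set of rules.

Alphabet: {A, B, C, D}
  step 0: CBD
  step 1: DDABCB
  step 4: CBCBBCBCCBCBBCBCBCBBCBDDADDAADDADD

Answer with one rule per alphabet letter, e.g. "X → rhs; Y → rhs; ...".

  step 0 ⇒ step 1: CBD ⇒ DD·A·BCB
    B ↦ A
    C ↦ DD
    D ↦ BCB
    A ↦ C  (constrained at step 1)

A->C, B->A, C->DD, D->BCB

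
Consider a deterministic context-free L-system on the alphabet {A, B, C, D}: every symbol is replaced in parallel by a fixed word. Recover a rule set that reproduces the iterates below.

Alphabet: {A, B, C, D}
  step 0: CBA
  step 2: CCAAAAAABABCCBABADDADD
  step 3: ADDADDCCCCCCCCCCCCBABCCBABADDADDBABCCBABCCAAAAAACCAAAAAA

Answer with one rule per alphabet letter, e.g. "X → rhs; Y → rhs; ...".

  step 2 ⇒ step 3: CCAAAAAABABCCBABADDADD ⇒ ADD·ADD·CC·CC·CC·CC·CC·CC·BAB·CC·BAB·ADD·ADD·BAB·CC·BAB·CC·AAA·AAA·CC·AAA·AAA
    A ↦ CC
    B ↦ BAB
    C ↦ ADD
    D ↦ AAA

A->CC, B->BAB, C->ADD, D->AAA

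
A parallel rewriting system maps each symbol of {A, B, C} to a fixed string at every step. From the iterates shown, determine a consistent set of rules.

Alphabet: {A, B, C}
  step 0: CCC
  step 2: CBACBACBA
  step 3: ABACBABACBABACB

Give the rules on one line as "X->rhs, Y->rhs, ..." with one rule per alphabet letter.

A->CB, B->A, C->AB

  step 2 ⇒ step 3: CBACBACBA ⇒ AB·A·CB·AB·A·CB·AB·A·CB
    A ↦ CB
    B ↦ A
    C ↦ AB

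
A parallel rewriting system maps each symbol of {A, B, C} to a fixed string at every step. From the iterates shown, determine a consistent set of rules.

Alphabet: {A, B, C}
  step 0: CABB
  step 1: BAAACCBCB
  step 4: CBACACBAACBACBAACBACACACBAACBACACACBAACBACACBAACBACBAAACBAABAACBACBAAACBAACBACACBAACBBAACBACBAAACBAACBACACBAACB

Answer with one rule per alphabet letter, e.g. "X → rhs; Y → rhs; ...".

  step 0 ⇒ step 1: CABB ⇒ BAA·AC·CB·CB
    A ↦ AC
    B ↦ CB
    C ↦ BAA

A->AC, B->CB, C->BAA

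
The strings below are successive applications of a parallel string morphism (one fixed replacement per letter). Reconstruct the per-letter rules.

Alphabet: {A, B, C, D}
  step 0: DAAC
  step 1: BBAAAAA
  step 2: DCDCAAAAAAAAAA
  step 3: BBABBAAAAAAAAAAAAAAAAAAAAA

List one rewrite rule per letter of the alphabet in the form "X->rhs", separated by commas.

A->AA, B->DC, C->A, D->BB

  step 2 ⇒ step 3: DCDCAAAAAAAAAA ⇒ BB·A·BB·A·AA·AA·AA·AA·AA·AA·AA·AA·AA·AA
    A ↦ AA
    C ↦ A
    D ↦ BB
  step 1 ⇒ step 2: BBAAAAA ⇒ DC·DC·AA·AA·AA·AA·AA
    B ↦ DC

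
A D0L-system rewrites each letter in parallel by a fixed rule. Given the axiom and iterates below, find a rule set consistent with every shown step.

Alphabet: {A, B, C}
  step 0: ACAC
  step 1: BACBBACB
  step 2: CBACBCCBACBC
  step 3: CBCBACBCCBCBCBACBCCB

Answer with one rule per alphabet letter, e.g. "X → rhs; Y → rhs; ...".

  step 2 ⇒ step 3: CBACBCCBACBC ⇒ CB·C·BA·CB·C·CB·CB·C·BA·CB·C·CB
    A ↦ BA
    B ↦ C
    C ↦ CB

A->BA, B->C, C->CB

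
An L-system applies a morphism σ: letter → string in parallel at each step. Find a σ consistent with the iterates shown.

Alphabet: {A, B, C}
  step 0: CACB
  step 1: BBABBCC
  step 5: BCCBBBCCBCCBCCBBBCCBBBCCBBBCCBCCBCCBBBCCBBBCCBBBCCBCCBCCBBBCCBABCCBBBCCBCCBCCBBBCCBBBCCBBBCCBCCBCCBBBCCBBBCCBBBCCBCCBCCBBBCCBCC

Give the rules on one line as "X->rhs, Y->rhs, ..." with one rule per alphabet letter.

  step 0 ⇒ step 1: CACB ⇒ B·BA·B·BCC
    A ↦ BA
    B ↦ BCC
    C ↦ B

A->BA, B->BCC, C->B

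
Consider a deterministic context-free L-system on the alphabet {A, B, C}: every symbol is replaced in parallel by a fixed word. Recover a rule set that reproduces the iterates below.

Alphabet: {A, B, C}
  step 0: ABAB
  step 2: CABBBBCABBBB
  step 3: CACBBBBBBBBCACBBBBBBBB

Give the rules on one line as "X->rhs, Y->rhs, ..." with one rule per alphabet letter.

  step 2 ⇒ step 3: CABBBBCABBBB ⇒ CA·C·BB·BB·BB·BB·CA·C·BB·BB·BB·BB
    A ↦ C
    B ↦ BB
    C ↦ CA

A->C, B->BB, C->CA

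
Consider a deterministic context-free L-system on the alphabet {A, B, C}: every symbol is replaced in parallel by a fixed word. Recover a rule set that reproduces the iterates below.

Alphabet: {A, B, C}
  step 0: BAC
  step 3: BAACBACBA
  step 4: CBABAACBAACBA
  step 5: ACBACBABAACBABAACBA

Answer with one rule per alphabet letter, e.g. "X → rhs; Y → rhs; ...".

  step 4 ⇒ step 5: CBABAACBAACBA ⇒ A·C·BA·C·BA·BA·A·C·BA·BA·A·C·BA
    A ↦ BA
    B ↦ C
    C ↦ A

A->BA, B->C, C->A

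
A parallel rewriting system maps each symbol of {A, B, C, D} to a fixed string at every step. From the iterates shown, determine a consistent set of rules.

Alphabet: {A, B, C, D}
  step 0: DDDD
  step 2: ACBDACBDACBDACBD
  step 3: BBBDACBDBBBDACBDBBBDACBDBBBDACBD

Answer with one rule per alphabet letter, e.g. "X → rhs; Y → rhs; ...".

  step 2 ⇒ step 3: ACBDACBDACBDACBD ⇒ BB·BD·AC·BD·BB·BD·AC·BD·BB·BD·AC·BD·BB·BD·AC·BD
    A ↦ BB
    B ↦ AC
    C ↦ BD
    D ↦ BD

A->BB, B->AC, C->BD, D->BD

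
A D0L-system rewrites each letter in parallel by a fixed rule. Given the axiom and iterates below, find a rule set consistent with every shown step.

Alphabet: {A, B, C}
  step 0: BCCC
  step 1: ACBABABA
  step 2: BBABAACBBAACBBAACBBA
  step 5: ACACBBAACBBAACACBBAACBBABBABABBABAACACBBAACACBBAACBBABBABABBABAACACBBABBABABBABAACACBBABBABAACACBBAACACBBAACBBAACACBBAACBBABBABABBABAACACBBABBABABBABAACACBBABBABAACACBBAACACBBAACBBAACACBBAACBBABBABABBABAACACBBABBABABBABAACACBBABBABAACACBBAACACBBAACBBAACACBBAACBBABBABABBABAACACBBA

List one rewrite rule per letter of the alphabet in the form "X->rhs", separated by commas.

  step 1 ⇒ step 2: ACBABABA ⇒ BBA·BA·AC·BBA·AC·BBA·AC·BBA
    A ↦ BBA
    B ↦ AC
    C ↦ BA

A->BBA, B->AC, C->BA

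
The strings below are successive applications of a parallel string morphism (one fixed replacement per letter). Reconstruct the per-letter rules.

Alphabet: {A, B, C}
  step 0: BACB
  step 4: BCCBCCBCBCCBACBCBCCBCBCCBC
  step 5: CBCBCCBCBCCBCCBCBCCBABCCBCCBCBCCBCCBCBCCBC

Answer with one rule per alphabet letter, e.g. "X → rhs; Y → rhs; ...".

  step 4 ⇒ step 5: BCCBCCBCBCCBACBCBCCBCBCCBC ⇒ C·BC·BC·C·BC·BC·C·BC·C·BC·BC·C·BA·BC·C·BC·C·BC·BC·C·BC·C·BC·BC·C·BC
    A ↦ BA
    B ↦ C
    C ↦ BC

A->BA, B->C, C->BC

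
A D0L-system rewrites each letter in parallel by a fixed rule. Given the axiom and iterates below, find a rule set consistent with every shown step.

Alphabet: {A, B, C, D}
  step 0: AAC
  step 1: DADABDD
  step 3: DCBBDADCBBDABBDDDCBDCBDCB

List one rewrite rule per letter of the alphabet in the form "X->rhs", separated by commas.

  step 0 ⇒ step 1: AAC ⇒ DA·DA·BDD
    A ↦ DA
    C ↦ BDD
    B ↦ DCB  (constrained at step 1)
    D ↦ B  (constrained at step 1)

A->DA, B->DCB, C->BDD, D->B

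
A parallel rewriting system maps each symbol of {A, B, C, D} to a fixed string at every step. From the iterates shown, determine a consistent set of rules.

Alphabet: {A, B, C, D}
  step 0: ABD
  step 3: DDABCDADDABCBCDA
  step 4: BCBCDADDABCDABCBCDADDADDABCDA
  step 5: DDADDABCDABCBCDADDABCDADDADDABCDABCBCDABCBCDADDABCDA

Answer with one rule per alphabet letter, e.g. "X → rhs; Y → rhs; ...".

  step 4 ⇒ step 5: BCBCDADDABCDABCBCDADDADDABCDA ⇒ D·DA·D·DA·BC·DA·BC·BC·DA·D·DA·BC·DA·D·DA·D·DA·BC·DA·BC·BC·DA·BC·BC·DA·D·DA·BC·DA
    A ↦ DA
    B ↦ D
    C ↦ DA
    D ↦ BC

A->DA, B->D, C->DA, D->BC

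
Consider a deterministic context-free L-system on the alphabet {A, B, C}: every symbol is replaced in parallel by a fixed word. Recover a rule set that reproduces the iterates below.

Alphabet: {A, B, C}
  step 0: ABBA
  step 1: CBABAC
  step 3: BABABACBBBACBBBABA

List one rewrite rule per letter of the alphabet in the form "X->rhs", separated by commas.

A->C, B->BA, C->BB

  step 0 ⇒ step 1: ABBA ⇒ C·BA·BA·C
    A ↦ C
    B ↦ BA
    C ↦ BB  (constrained at step 1)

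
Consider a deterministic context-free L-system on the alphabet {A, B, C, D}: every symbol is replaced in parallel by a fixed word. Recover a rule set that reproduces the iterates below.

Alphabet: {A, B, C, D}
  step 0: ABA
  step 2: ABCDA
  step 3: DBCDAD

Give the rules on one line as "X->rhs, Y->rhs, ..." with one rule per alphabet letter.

  step 2 ⇒ step 3: ABCDA ⇒ D·BC·D·A·D
    A ↦ D
    B ↦ BC
    C ↦ D
    D ↦ A

A->D, B->BC, C->D, D->A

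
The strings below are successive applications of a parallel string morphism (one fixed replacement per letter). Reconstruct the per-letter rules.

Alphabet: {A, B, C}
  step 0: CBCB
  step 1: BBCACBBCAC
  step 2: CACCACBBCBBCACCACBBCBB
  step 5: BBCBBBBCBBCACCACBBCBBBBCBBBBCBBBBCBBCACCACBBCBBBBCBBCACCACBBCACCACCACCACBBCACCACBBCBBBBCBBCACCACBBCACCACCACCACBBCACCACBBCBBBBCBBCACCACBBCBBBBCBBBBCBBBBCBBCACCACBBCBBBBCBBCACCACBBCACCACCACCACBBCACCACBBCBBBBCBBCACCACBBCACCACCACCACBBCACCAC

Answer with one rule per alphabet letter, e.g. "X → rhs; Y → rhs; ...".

  step 1 ⇒ step 2: BBCACBBCAC ⇒ CAC·CAC·BB·C·BB·CAC·CAC·BB·C·BB
    A ↦ C
    B ↦ CAC
    C ↦ BB

A->C, B->CAC, C->BB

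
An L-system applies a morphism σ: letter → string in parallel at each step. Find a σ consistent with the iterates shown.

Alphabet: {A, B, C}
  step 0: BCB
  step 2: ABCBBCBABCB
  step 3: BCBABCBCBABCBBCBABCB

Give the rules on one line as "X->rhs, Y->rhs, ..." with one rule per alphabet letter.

A->B, B->CB, C->AB

  step 2 ⇒ step 3: ABCBBCBABCB ⇒ B·CB·AB·CB·CB·AB·CB·B·CB·AB·CB
    A ↦ B
    B ↦ CB
    C ↦ AB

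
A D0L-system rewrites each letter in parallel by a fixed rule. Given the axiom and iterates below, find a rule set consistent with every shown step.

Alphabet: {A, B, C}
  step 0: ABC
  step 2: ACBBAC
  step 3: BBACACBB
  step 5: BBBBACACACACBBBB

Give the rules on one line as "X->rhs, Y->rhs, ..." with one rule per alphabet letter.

  step 2 ⇒ step 3: ACBBAC ⇒ B·B·AC·AC·B·B
    A ↦ B
    B ↦ AC
    C ↦ B

A->B, B->AC, C->B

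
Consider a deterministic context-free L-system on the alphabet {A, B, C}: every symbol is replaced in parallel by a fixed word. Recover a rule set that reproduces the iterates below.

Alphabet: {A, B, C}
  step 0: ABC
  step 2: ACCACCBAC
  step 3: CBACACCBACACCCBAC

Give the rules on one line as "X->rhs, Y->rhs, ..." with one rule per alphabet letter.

  step 2 ⇒ step 3: ACCACCBAC ⇒ CB·AC·AC·CB·AC·AC·C·CB·AC
    A ↦ CB
    B ↦ C
    C ↦ AC

A->CB, B->C, C->AC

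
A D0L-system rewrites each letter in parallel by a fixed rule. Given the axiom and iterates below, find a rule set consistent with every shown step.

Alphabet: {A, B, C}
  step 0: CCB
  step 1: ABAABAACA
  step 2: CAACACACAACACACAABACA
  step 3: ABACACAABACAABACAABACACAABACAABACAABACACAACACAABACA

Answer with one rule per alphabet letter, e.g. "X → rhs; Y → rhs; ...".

A->CA, B->ACA, C->ABA

  step 2 ⇒ step 3: CAACACACAACACACAABACA ⇒ ABA·CA·CA·ABA·CA·ABA·CA·ABA·CA·CA·ABA·CA·ABA·CA·ABA·CA·CA·ACA·CA·ABA·CA
    A ↦ CA
    B ↦ ACA
    C ↦ ABA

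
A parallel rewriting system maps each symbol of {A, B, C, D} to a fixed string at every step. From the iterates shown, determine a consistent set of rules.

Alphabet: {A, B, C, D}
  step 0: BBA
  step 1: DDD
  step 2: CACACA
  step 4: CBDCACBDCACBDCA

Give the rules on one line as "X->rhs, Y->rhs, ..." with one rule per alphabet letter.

  step 1 ⇒ step 2: DDD ⇒ CA·CA·CA
    D ↦ CA
  step 0 ⇒ step 1: BBA ⇒ D·D·D
    A ↦ D
  step 0 ⇒ step 1: BBA ⇒ D·D·D
    B ↦ D
    C ↦ CB  (constrained at step 2)

A->D, B->D, C->CB, D->CA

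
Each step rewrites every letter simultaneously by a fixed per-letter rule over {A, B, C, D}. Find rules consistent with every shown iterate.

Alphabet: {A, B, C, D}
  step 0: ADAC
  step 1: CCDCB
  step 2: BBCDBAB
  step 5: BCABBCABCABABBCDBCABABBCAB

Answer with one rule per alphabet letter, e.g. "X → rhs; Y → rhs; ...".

A->C, B->AB, C->B, D->CD

  step 1 ⇒ step 2: CCDCB ⇒ B·B·CD·B·AB
    B ↦ AB
    C ↦ B
    D ↦ CD
  step 0 ⇒ step 1: ADAC ⇒ C·CD·C·B
    A ↦ C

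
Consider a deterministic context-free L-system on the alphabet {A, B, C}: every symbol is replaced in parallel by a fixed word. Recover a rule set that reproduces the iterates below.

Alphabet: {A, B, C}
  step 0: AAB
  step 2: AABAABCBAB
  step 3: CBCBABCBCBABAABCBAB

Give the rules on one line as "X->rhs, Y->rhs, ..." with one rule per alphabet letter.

  step 2 ⇒ step 3: AABAABCBAB ⇒ CB·CB·AB·CB·CB·AB·A·AB·CB·AB
    A ↦ CB
    B ↦ AB
    C ↦ A

A->CB, B->AB, C->A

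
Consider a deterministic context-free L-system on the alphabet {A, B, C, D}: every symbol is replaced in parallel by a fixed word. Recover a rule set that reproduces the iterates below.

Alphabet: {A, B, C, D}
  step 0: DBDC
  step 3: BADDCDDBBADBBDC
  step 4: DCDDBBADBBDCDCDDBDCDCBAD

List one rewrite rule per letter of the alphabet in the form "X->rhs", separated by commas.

  step 3 ⇒ step 4: BADDCDDBBADBBDC ⇒ DC·DD·B·B·AD·B·B·DC·DC·DD·B·DC·DC·B·AD
    A ↦ DD
    B ↦ DC
    C ↦ AD
    D ↦ B

A->DD, B->DC, C->AD, D->B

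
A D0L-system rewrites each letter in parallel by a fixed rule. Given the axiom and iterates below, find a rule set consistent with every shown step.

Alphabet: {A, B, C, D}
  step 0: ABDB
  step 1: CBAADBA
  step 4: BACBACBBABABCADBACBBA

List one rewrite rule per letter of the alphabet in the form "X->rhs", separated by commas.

A->C, B->BA, C->B, D->AD

  step 0 ⇒ step 1: ABDB ⇒ C·BA·AD·BA
    A ↦ C
    B ↦ BA
    D ↦ AD
    C ↦ B  (constrained at step 1)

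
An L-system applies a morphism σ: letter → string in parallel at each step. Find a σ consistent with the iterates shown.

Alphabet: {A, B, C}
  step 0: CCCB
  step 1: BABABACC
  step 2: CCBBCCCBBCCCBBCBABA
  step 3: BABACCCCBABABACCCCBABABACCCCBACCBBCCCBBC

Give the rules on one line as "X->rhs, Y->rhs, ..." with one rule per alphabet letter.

  step 2 ⇒ step 3: CCBBCCCBBCCCBBCBABA ⇒ BA·BA·CC·CC·BA·BA·BA·CC·CC·BA·BA·BA·CC·CC·BA·CC·BBC·CC·BBC
    A ↦ BBC
    B ↦ CC
    C ↦ BA

A->BBC, B->CC, C->BA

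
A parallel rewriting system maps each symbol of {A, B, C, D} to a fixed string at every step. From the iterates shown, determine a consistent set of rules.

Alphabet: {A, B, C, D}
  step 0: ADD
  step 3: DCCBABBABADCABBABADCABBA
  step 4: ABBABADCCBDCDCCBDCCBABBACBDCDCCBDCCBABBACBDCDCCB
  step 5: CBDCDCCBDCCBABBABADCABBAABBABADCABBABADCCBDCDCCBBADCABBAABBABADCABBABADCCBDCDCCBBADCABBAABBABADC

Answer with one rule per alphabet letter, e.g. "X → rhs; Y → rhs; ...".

  step 4 ⇒ step 5: ABBABADCCBDCDCCBDCCBABBACBDCDCCBDCCBABBACBDCDCCB ⇒ CB·DC·DC·CB·DC·CB·AB·BA·BA·DC·AB·BA·AB·BA·BA·DC·AB·BA·BA·DC·CB·DC·DC·CB·BA·DC·AB·BA·AB·BA·BA·DC·AB·BA·BA·DC·CB·DC·DC·CB·BA·DC·AB·BA·AB·BA·BA·DC
    A ↦ CB
    B ↦ DC
    C ↦ BA
    D ↦ AB

A->CB, B->DC, C->BA, D->AB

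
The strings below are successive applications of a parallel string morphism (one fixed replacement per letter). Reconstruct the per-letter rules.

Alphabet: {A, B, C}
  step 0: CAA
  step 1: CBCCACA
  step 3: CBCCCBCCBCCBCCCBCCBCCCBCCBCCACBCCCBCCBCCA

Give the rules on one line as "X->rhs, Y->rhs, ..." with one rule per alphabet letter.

A->CA, B->C, C->CBC

  step 0 ⇒ step 1: CAA ⇒ CBC·CA·CA
    A ↦ CA
    C ↦ CBC
    B ↦ C  (constrained at step 1)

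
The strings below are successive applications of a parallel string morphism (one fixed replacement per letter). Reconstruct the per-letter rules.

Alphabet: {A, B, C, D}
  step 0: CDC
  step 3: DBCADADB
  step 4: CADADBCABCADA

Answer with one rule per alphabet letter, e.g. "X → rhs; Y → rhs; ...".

  step 3 ⇒ step 4: DBCADADB ⇒ CA·DA·D·B·CA·B·CA·DA
    A ↦ B
    B ↦ DA
    C ↦ D
    D ↦ CA

A->B, B->DA, C->D, D->CA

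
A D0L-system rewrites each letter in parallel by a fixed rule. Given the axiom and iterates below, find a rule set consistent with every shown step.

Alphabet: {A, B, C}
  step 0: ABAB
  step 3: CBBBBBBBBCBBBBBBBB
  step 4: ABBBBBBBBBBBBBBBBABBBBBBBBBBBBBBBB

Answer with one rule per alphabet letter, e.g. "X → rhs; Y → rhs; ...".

  step 3 ⇒ step 4: CBBBBBBBBCBBBBBBBB ⇒ A·BB·BB·BB·BB·BB·BB·BB·BB·A·BB·BB·BB·BB·BB·BB·BB·BB
    B ↦ BB
    C ↦ A
    A ↦ C  (constrained at step 0)

A->C, B->BB, C->A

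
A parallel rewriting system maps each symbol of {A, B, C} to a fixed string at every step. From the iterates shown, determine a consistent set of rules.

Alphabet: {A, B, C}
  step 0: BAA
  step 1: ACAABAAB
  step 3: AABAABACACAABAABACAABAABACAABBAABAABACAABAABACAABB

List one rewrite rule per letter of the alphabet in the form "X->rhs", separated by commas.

  step 0 ⇒ step 1: BAA ⇒ AC·AAB·AAB
    A ↦ AAB
    B ↦ AC
    C ↦ B  (constrained at step 1)

A->AAB, B->AC, C->B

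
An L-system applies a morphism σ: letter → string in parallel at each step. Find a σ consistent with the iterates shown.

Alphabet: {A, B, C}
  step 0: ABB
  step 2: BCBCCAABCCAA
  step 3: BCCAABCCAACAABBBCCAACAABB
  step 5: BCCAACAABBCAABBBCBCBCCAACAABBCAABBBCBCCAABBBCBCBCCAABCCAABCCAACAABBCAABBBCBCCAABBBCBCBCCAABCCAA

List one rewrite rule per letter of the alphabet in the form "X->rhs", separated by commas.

  step 2 ⇒ step 3: BCBCCAABCCAA ⇒ BC·CAA·BC·CAA·CAA·B·B·BC·CAA·CAA·B·B
    A ↦ B
    B ↦ BC
    C ↦ CAA

A->B, B->BC, C->CAA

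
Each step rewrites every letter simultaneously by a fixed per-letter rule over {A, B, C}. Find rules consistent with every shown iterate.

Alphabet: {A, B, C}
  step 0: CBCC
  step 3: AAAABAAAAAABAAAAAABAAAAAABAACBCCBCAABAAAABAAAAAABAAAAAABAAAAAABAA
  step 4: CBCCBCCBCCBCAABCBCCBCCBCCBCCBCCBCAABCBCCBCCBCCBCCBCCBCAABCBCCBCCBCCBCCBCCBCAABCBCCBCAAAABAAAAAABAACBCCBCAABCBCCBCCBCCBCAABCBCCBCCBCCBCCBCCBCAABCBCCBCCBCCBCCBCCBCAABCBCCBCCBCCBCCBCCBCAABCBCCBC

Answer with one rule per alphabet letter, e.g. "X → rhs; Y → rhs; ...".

  step 3 ⇒ step 4: AAAABAAAAAABAAAAAABAAAAAABAACBCCBCAABAAAABAAAAAABAAAAAABAAAAAABAA ⇒ CBC·CBC·CBC·CBC·AAB·CBC·CBC·CBC·CBC·CBC·CBC·AAB·CBC·CBC·CBC·CBC·CBC·CBC·AAB·CBC·CBC·CBC·CBC·CBC·CBC·AAB·CBC·CBC·AA·AAB·AA·AA·AAB·AA·CBC·CBC·AAB·CBC·CBC·CBC·CBC·AAB·CBC·CBC·CBC·CBC·CBC·CBC·AAB·CBC·CBC·CBC·CBC·CBC·CBC·AAB·CBC·CBC·CBC·CBC·CBC·CBC·AAB·CBC·CBC
    A ↦ CBC
    B ↦ AAB
    C ↦ AA

A->CBC, B->AAB, C->AA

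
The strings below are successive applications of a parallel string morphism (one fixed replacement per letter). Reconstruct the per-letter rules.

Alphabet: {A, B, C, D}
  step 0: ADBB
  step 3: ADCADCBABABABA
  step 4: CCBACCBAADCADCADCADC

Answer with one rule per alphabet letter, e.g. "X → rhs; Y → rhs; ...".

A->C, B->AD, C->BA, D->C

  step 3 ⇒ step 4: ADCADCBABABABA ⇒ C·C·BA·C·C·BA·AD·C·AD·C·AD·C·AD·C
    A ↦ C
    B ↦ AD
    C ↦ BA
    D ↦ C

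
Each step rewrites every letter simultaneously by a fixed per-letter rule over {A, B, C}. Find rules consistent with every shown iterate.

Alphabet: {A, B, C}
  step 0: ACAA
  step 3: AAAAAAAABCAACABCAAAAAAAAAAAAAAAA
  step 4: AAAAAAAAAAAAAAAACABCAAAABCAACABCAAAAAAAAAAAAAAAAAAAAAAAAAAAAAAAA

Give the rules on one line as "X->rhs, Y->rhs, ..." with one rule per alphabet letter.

  step 3 ⇒ step 4: AAAAAAAABCAACABCAAAAAAAAAAAAAAAA ⇒ AA·AA·AA·AA·AA·AA·AA·AA·CA·BC·AA·AA·BC·AA·CA·BC·AA·AA·AA·AA·AA·AA·AA·AA·AA·AA·AA·AA·AA·AA·AA·AA
    A ↦ AA
    B ↦ CA
    C ↦ BC

A->AA, B->CA, C->BC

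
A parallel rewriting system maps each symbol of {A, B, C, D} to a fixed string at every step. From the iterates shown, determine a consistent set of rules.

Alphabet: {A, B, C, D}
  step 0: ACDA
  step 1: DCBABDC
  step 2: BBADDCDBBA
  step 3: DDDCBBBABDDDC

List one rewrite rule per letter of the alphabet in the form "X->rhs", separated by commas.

  step 2 ⇒ step 3: BBADDCDBBA ⇒ D·D·DC·B·B·BA·B·D·D·DC
    A ↦ DC
    B ↦ D
    C ↦ BA
    D ↦ B

A->DC, B->D, C->BA, D->B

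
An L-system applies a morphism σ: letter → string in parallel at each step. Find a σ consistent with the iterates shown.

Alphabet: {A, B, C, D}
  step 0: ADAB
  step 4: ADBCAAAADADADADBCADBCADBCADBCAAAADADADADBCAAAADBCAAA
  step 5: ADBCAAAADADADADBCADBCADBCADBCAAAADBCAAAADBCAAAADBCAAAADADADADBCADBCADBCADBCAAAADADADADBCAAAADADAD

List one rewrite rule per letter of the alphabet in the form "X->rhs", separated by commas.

A->AD, B->AA, C->A, D->BC

  step 4 ⇒ step 5: ADBCAAAADADADADBCADBCADBCADBCAAAADADADADBCAAAADBCAAA ⇒ AD·BC·AA·A·AD·AD·AD·AD·BC·AD·BC·AD·BC·AD·BC·AA·A·AD·BC·AA·A·AD·BC·AA·A·AD·BC·AA·A·AD·AD·AD·AD·BC·AD·BC·AD·BC·AD·BC·AA·A·AD·AD·AD·AD·BC·AA·A·AD·AD·AD
    A ↦ AD
    B ↦ AA
    C ↦ A
    D ↦ BC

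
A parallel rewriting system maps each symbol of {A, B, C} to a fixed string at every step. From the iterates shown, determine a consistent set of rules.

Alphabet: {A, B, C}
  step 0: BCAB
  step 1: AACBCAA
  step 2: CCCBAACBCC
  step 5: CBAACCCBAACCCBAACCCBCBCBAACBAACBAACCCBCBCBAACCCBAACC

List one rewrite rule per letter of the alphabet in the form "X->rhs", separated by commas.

A->C, B->AA, C->CB

  step 1 ⇒ step 2: AACBCAA ⇒ C·C·CB·AA·CB·C·C
    A ↦ C
    B ↦ AA
    C ↦ CB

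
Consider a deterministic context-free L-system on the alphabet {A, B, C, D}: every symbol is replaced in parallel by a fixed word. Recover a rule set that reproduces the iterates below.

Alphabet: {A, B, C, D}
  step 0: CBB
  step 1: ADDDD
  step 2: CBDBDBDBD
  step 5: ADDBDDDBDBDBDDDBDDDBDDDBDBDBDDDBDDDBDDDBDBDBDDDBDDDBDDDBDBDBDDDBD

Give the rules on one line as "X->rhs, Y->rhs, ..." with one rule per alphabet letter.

A->C, B->DD, C->A, D->BD

  step 1 ⇒ step 2: ADDDD ⇒ C·BD·BD·BD·BD
    A ↦ C
    D ↦ BD
  step 0 ⇒ step 1: CBB ⇒ A·DD·DD
    B ↦ DD
  step 0 ⇒ step 1: CBB ⇒ A·DD·DD
    C ↦ A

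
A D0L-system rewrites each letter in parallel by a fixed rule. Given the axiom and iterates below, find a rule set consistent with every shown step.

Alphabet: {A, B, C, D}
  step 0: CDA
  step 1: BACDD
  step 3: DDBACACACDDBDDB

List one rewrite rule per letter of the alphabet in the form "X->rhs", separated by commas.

A->DD, B->AC, C->B, D->AC

  step 0 ⇒ step 1: CDA ⇒ B·AC·DD
    A ↦ DD
    C ↦ B
    D ↦ AC
    B ↦ AC  (constrained at step 1)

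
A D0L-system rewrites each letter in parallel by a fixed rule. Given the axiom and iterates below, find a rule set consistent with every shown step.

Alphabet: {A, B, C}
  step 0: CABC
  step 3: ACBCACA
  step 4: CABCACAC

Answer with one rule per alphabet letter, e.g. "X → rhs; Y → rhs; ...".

  step 3 ⇒ step 4: ACBCACA ⇒ C·A·BC·A·C·A·C
    A ↦ C
    B ↦ BC
    C ↦ A

A->C, B->BC, C->A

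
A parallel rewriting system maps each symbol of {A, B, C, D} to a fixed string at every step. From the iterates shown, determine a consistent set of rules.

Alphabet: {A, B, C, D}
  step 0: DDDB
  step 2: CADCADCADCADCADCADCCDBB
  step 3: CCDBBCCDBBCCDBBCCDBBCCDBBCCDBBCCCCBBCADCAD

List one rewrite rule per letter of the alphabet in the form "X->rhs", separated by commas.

  step 2 ⇒ step 3: CADCADCADCADCADCADCCDBB ⇒ CC·D·BB·CC·D·BB·CC·D·BB·CC·D·BB·CC·D·BB·CC·D·BB·CC·CC·BB·CAD·CAD
    A ↦ D
    B ↦ CAD
    C ↦ CC
    D ↦ BB

A->D, B->CAD, C->CC, D->BB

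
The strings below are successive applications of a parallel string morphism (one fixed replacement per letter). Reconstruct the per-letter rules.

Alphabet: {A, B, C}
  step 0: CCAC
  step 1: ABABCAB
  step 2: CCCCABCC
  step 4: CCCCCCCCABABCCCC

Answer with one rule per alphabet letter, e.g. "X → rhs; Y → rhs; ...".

  step 1 ⇒ step 2: ABABCAB ⇒ C·C·C·C·AB·C·C
    A ↦ C
    B ↦ C
    C ↦ AB

A->C, B->C, C->AB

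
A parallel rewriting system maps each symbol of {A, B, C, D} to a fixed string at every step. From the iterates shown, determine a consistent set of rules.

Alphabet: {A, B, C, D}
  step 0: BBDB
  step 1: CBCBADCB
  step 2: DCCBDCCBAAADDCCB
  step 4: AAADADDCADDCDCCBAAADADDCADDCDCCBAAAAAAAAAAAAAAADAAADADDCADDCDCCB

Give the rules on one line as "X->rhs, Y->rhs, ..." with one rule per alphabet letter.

  step 1 ⇒ step 2: CBCBADCB ⇒ DC·CB·DC·CB·AA·AD·DC·CB
    A ↦ AA
    B ↦ CB
    C ↦ DC
    D ↦ AD

A->AA, B->CB, C->DC, D->AD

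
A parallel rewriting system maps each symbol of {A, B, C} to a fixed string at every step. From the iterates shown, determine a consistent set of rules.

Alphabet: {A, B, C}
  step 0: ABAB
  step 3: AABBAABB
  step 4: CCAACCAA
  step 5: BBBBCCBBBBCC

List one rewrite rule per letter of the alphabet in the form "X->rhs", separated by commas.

  step 4 ⇒ step 5: CCAACCAA ⇒ BB·BB·C·C·BB·BB·C·C
    A ↦ C
    C ↦ BB
  step 3 ⇒ step 4: AABBAABB ⇒ C·C·A·A·C·C·A·A
    B ↦ A

A->C, B->A, C->BB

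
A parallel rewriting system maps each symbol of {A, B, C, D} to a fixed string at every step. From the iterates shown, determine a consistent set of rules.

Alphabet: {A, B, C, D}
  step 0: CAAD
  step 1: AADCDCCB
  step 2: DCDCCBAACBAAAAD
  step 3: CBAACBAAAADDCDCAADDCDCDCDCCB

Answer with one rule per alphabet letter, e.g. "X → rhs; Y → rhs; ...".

  step 2 ⇒ step 3: DCDCCBAACBAAAAD ⇒ CB·AA·CB·AA·AA·D·DC·DC·AA·D·DC·DC·DC·DC·CB
    A ↦ DC
    B ↦ D
    C ↦ AA
    D ↦ CB

A->DC, B->D, C->AA, D->CB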